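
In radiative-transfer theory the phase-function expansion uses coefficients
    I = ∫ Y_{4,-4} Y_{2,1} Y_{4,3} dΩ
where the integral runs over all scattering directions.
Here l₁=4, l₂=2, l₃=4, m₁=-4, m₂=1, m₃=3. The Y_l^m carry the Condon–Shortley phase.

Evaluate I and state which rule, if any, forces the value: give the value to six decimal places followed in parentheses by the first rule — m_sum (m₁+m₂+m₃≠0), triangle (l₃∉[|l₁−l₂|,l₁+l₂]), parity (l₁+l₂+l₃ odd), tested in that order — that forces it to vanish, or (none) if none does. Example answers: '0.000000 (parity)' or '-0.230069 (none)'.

0.198645 (none)

m-sum 0 ✓  L=10 even ✓  2≤4≤6 ✓
Π(2lᵢ+1) = 9×5×9 = 405
triangle coeff Δ(4,2,4) = 1/13860
Σ_t [0,2]: t=0:+1/192 t=1:−1/36 t=2:+1/192 = -5/288
(3j)²=20/693 [(4 2 4; 0 0 0)], sign=-1
Σ_t [2,2]: t=2:+1/1440 = 1/1440
(3j)²=7/165 [(4 2 4; -4 1 3)], sign=-1
⇒ 4πI² = 60/121
I = (+1)√(60/121/(4π)) = 0.19864517
No selection rule forces the value: the integral is nonzero (none).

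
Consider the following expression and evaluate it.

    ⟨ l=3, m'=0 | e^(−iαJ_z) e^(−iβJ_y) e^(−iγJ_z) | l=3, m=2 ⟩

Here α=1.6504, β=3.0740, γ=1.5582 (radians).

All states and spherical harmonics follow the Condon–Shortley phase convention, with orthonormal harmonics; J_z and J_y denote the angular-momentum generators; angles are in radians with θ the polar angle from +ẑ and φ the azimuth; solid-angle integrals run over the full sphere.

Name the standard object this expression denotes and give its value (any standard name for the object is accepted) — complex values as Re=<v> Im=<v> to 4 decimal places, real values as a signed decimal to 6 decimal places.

This is a Wigner D-matrix element — the rotation-matrix element ⟨l m'| R(α,β,γ) |l m⟩ in the angular-momentum basis.
Split into d^3_{0,2}(β=3.0740) × two z-phases.
Half-angle: c=0.033790, s=0.999429. N=√(6·6·120·1)=65.726707
k∈{2,3} keeps every argument non-negative
  k=2: (−1)^0·65.7267/(12)·0.0338^4·0.9994^2 = +0.000007
  k=3: (−1)^1·65.7267/(12)·0.0338^2·0.9994^4 = -0.006239
d^3_{0,2}(3.0740) = +0.000007 -0.006239 = -0.006232
Phases: e^{-i·(0)·1.6504}=+1.000000+0.000000i, e^{-i·(2)·1.5582}=-0.999683-0.025190i ⇒ D=+0.006230+0.000157i

Wigner D-matrix element, Re=0.0062 Im=0.0002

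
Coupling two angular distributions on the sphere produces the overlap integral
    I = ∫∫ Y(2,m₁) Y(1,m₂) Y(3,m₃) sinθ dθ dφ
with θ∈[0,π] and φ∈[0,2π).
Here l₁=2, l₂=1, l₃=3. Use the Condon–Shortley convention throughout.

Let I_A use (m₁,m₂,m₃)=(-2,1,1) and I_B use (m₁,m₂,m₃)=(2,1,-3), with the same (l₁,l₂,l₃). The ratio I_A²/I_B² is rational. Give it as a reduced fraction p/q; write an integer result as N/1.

1/15

Shared (l₁,l₂,l₃)=(2,1,3): N and (l;000)² cancel in I_A²/I_B².
A: Δ = 0!·4!·2!/7! = 1/105; Racah Σ t=0..0: t=0:+1/48 = 1/48; ⇒ 3j(2 1 3; -2 1 1)² = 1/105, sgn +1
B: Δ = 0!·4!·2!/7! = 1/105; Racah Σ t=0..0: t=0:+1/48 = 1/48; ⇒ 3j(2 1 3; 2 1 -3)² = 1/7, sgn +1
I_A²/I_B² = (1/105)/(1/7) = 1/15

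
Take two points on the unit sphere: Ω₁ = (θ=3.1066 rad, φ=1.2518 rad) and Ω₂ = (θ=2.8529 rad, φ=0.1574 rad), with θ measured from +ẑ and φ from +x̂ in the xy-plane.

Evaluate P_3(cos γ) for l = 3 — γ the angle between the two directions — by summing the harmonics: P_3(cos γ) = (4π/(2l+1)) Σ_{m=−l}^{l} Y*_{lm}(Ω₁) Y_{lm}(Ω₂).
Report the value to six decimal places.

Term-by-term m-sum for l=3 (normalisation 4π/7 = 1.795196):
  term(m=-3) = -0.00000 - 0.00000j   from Y*(Ω₁)=-0.00001 - 0.00001j, Y(Ω₂)=0.00857 - 0.00438j
  term(m=-2) = -0.00006 + 0.00008j   from Y*(Ω₁)=0.00100 - 0.00074j, Y(Ω₂)=-0.07551 + 0.02459j
  term(m=-1) = 0.00685 + 0.01327j   from Y*(Ω₁)=0.01416 + 0.04288j, Y(Ω₂)=0.32666 - 0.05185j
  term(m=+0) = 0.42422 + 0.00000j   from Y*(Ω₁)=-0.74361 + 0.00000j, Y(Ω₂)=-0.57049 + 0.00000j
  term(m=+1) = 0.00685 - 0.01327j   from Y*(Ω₁)=-0.01416 + 0.04288j, Y(Ω₂)=-0.32666 - 0.05185j
  term(m=+2) = -0.00006 - 0.00008j   from Y*(Ω₁)=0.00100 + 0.00074j, Y(Ω₂)=-0.07551 - 0.02459j
  term(m=+3) = -0.00000 + 0.00000j   from Y*(Ω₁)=0.00001 - 0.00001j, Y(Ω₂)=-0.00857 - 0.00438j
Total Σ_m = 0.43781 - 0.00000j. Multiply by 1.795196: 0.78595 - 0.00000j. P_3(cos γ) = 0.785947

0.785947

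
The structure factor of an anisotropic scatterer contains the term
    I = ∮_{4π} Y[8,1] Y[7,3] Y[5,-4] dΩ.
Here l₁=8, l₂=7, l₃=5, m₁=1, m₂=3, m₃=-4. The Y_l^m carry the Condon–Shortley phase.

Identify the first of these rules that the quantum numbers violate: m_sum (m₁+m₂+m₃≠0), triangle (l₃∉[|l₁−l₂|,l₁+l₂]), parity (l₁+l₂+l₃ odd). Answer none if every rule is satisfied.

none

Σmᵢ = 0  ✓
l₃∈[|l₁−l₂|,l₁+l₂]=[1,15], have l₃=5  ✓
Σlᵢ = 20 ⇒ even  ✓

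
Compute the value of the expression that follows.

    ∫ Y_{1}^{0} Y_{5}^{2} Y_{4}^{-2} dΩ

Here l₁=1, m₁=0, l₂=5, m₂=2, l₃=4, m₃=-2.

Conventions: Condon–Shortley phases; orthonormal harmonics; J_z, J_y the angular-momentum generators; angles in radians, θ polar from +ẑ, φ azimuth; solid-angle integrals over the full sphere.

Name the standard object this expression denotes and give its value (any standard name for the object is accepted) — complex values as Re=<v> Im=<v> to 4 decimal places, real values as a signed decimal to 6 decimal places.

Gaunt coefficient, +0.225034

This is a Gaunt coefficient — the integral of a triple product of spherical harmonics over the sphere.
Rules hold: Σm=0, L=10 even, 4≤4≤6.
N = 3·11·9 = 297
Δ = 2!·0!·8!/11! = 1/495
Racah Σ t=1..1: t=1:−1/576 = -1/576
⇒ 3j(1 5 4; 0 0 0)² = 5/99, sgn -1
Racah Σ t=1..1: t=1:−1/1440 = -1/1440
⇒ 3j(1 5 4; 0 2 -2)² = 7/165, sgn -1
4πI² = N·(3j₀)²·(3jₘ)² = 7/11
I = +1·√(0.636364/4π) = 0.22503380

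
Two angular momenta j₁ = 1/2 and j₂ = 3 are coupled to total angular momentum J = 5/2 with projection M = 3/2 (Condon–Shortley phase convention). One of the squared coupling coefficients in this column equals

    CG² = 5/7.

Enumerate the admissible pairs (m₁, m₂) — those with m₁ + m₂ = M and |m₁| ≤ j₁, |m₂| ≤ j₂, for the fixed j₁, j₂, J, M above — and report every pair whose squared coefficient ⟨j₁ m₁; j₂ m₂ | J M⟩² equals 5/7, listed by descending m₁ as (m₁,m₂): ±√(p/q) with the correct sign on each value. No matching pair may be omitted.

(-1/2,2): −√(5/7)

Admissible pairs with m₁+m₂ = M = 3/2: (-1/2,2), (1/2,1)
  (m₁,m₂)=(1/2,1): CG² = 2/7, CG = +√(2/7)
  (m₁,m₂)=(-1/2,2): CG² = 5/7, CG = −√(5/7)   ← matches the target
Pairs with CG² = 5/7: (-1/2,2): −√(5/7)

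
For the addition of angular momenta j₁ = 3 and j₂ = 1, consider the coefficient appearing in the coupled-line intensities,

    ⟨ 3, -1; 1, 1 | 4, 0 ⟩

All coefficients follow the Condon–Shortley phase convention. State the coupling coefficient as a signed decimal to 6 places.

√[9·0!6!2!/9! · 2!4!2!0!4!4!] = √(13824/7)
  +(−1)^0/∏(0,0,4,2,2,0)! = 1/96  (running 1/96)
⟨..|..⟩ = √(13824/7)·(1/96) = +0.462910

+0.462910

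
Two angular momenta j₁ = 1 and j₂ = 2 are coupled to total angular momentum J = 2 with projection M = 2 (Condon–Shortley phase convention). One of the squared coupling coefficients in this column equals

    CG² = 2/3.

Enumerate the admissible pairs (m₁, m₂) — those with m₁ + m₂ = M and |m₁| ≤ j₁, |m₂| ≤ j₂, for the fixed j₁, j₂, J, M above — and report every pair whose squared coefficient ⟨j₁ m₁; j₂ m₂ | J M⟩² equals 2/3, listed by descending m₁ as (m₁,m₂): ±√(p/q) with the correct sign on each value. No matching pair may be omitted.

(0,2): −√(2/3)

Admissible pairs with m₁+m₂ = M = 2: (0,2), (1,1)
  (m₁,m₂)=(1,1): CG² = 1/3, CG = +√(1/3)
  (m₁,m₂)=(0,2): CG² = 2/3, CG = −√(2/3)   ← matches the target
Pairs with CG² = 2/3: (0,2): −√(2/3)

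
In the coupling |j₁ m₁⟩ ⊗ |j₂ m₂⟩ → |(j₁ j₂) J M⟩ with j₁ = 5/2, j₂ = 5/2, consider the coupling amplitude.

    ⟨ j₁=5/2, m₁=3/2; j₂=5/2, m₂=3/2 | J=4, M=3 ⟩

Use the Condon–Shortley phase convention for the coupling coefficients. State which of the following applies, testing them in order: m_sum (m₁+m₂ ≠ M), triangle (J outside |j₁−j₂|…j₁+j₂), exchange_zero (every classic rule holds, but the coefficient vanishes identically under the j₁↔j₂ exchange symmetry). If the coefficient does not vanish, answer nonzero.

m-sum: m₁+m₂ = 3/2+3/2 = 3, M = 3  ✓
triangle: |j₁−j₂| = 0 ≤ J = 4 ≤ j₁+j₂ = 5  ✓
exchange: j₁=j₂ and m₁=m₂, and (−1)^(j₁+j₂−J) = (−1)^1 = −1 forces ⟨j₁m₁;j₂m₂|JM⟩ = −⟨j₂m₂;j₁m₁|JM⟩ = −⟨j₁m₁;j₂m₂|JM⟩ ⇒ the coefficient vanishes identically
Racah sum check: Σ_k collapses to 0 ⇒ CG = 0

exchange_zero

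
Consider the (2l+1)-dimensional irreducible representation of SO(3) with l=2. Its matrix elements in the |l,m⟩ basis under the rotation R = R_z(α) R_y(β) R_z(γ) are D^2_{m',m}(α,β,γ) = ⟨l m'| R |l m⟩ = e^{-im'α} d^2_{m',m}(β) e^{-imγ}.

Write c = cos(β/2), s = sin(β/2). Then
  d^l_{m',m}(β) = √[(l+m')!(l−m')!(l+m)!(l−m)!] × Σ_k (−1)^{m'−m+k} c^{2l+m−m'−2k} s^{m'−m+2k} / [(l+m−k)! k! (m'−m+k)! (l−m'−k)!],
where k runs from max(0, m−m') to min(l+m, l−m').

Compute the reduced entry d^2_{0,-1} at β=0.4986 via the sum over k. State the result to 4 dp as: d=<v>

d=-0.5144

d^2_{0,-1}(β=0.4986) via the finite sum:
With c≡cos(β/2)=0.969085 and s≡sin(β/2)=0.246726, N=[2·2·1·6]^{1/2}=4.898979
k∈{0,1} keeps every argument non-negative
  k=0: (−1)^1·4.8990/(2)·0.9691^3·0.2467^1 = -0.550017
  k=1: (−1)^2·4.8990/(2)·0.9691^1·0.2467^3 = +0.035652
d^2_{0,-1}(0.4986) = -0.550017 +0.035652 = -0.514365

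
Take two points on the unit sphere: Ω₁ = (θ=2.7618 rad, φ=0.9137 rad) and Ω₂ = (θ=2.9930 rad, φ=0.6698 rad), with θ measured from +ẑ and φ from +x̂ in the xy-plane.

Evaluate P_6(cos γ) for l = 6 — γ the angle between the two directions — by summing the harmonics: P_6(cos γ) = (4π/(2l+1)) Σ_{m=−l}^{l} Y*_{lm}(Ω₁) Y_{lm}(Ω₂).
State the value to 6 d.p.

Addition theorem: P_6(cos γ) = (4π/13) Σ_m Y*_{lm}(Ω₁) Y_{lm}(Ω₂), m = −6…6:
  m=-6: (+0.000873-0.000901i) × (-0.000003+0.000004i) = +0.000000+0.000000i  (running Σ = +0.000000+0.000000i)
  m=-5: (+0.001561+0.010771i) × (+0.000115-0.000024i) = +0.000000+0.000001i  (running Σ = +0.000000+0.000001i)
  m=-4: (-0.049836-0.028086i) × (-0.001497-0.000746i) = +0.000054+0.000079i  (running Σ = +0.000054+0.000080i)
  m=-3: (+0.184171-0.077973i) × (+0.006888+0.014684i) = +0.002413+0.002167i  (running Σ = +0.002468+0.002248i)
  m=-2: (-0.113906+0.434114i) × (+0.024477-0.103977i) = +0.042350+0.022469i  (running Σ = +0.044817+0.024717i)
  m=-1: (-0.318461-0.412802i) × (-0.341735+0.270630i) = +0.220546+0.054884i  (running Σ = +0.265364+0.079601i)
  m=0: (-0.034916-0.000000i) × (+0.794423+0.000000i) = -0.027738-0.000000i  (running Σ = +0.237626+0.079601i)
  m=1: (+0.318461-0.412802i) × (+0.341735+0.270630i) = +0.220546-0.054884i  (running Σ = +0.458172+0.024717i)
  m=2: (-0.113906-0.434114i) × (+0.024477+0.103977i) = +0.042350-0.022469i  (running Σ = +0.500522+0.002248i)
  m=3: (-0.184171-0.077973i) × (-0.006888+0.014684i) = +0.002413-0.002167i  (running Σ = +0.502935+0.000080i)
  m=4: (-0.049836+0.028086i) × (-0.001497+0.000746i) = +0.000054-0.000079i  (running Σ = +0.502989+0.000001i)
  m=5: (-0.001561+0.010771i) × (-0.000115-0.000024i) = +0.000000-0.000001i  (running Σ = +0.502989+0.000000i)
  m=6: (+0.000873+0.000901i) × (-0.000003-0.000004i) = +0.000000-0.000000i  (running Σ = +0.502989-0.000000i)
Accumulated sum +0.502989-0.000000i; after 4π/(2l+1) scaling, +0.486212-0.000000i ⇒ P_6 = 0.486212

0.486212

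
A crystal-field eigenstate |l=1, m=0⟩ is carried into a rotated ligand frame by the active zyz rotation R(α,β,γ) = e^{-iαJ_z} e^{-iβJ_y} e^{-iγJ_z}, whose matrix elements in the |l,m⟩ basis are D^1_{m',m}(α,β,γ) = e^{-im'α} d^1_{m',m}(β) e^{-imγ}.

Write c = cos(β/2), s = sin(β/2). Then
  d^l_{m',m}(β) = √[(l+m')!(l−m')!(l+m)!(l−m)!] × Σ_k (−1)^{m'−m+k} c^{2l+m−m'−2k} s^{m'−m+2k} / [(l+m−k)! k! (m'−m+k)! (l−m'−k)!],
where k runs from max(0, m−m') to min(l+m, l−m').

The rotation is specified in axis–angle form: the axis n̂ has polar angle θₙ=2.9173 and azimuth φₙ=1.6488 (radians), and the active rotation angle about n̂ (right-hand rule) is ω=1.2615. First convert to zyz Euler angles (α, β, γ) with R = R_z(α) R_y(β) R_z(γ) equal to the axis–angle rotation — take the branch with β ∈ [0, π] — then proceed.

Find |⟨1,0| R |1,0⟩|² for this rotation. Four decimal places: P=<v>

Axis–angle → zyz. n̂ = (sinθₙcosφₙ, sinθₙsinφₙ, cosθₙ) = (-0.017332, +0.221740, -0.974952), ω = 1.2615.
R = I cosω + sinω [n̂]ₓ + (1−cosω) n̂n̂ᵀ gives
  R = [+0.304597, +0.926015, +0.222973; -0.931362, +0.338591, -0.133872; -0.199464, -0.166891, +0.965589]
β = atan2(√(R₁₃²+R₂₃²), R₃₃) = 0.263099; α = atan2(R₂₃, R₁₃) mod 2π = 5.742473; γ = atan2(R₃₂, −R₃₁) mod 2π = 5.586466
D^1_{0,0}(5.7425,0.2631,5.5865) = e^{-i·0·5.7425}·d^1_{0,0}(0.2631)·e^{-i·0·5.5865}. Compute d first:
With c≡cos(β/2)=0.991360 and s≡sin(β/2)=0.131170, N=[1·1·1·1]^{1/2}=1.000000
Admissible k: 0..1 (factorial args all ≥0)
  k=0: (−1)^0·1.0000/(1)·0.9914^2·0.1312^0 = +0.982794
  k=1: (−1)^1·1.0000/(1)·0.9914^0·0.1312^2 = -0.017206
d^1_{0,0}(0.2631) = +0.982794 -0.017206 = +0.965589
|D^1_{0,0}|² = |d^1_{0,0}(β)|² = (+0.965589)² = 0.932361 (the z-rotation phases have unit modulus)

P=0.9324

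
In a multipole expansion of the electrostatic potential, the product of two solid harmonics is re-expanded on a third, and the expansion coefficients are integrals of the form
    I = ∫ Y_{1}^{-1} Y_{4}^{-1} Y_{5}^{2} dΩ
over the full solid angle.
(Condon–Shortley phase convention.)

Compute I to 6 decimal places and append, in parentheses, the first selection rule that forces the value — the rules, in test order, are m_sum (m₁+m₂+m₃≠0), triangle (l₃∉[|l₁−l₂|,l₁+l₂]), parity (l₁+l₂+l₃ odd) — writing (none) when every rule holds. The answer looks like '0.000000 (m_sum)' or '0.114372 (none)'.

0.225034 (none)

Rules hold: Σm=0, L=10 even, 3≤5≤5.
N = 3·9·11 = 297
Δ = 0!·2!·8!/11! = 1/495
Racah Σ t=0..0: t=0:+1/576 = 1/576
⇒ 3j(1 4 5; 0 0 0)² = 5/99, sgn -1
Racah Σ t=0..0: t=0:+1/1440 = 1/1440
⇒ 3j(1 4 5; -1 -1 2)² = 7/165, sgn -1
4πI² = N·(3j₀)²·(3jₘ)² = 7/11
I = +1·√(0.636364/4π) = 0.22503380
No selection rule forces the value: the integral is nonzero (none).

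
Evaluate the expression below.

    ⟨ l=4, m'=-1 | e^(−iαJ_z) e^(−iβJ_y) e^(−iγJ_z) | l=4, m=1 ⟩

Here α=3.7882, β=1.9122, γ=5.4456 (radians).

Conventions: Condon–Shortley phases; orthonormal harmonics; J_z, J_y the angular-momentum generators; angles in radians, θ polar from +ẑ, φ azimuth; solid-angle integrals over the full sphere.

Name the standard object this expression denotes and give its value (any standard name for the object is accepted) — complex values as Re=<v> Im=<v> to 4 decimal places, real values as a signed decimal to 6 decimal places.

Wigner D-matrix element, Re=-0.0045 Im=-0.0519

This is a Wigner D-matrix element — the rotation-matrix element ⟨l m'| R(α,β,γ) |l m⟩ in the angular-momentum basis.
D^4_{-1,1}(3.7882,1.9122,5.4456) = e^{-i·-1·3.7882}·d^4_{-1,1}(1.9122)·e^{-i·1·5.4456}. Compute d first:
With c≡cos(β/2)=0.576710 and s≡sin(β/2)=0.816949, N=[6·120·120·6]^{1/2}=720.000000
k: max(0,(1)−(-1))=2 … min(4+(1),4−(-1))=5
  k=2: (−1)^0·720.0000/(72)·0.5767^6·0.8169^2 = +0.245548
  k=3: (−1)^1·720.0000/(24)·0.5767^4·0.8169^4 = -1.478194
  k=4: (−1)^2·720.0000/(48)·0.5767^2·0.8169^6 = +1.483117
  k=5: (−1)^3·720.0000/(720)·0.5767^0·0.8169^8 = -0.198407
d^4_{-1,1}(1.9122) = +0.245548 -1.478194 +1.483117 -0.198407 = +0.052063
Attach z-rotation phases: D = e^{-i(-1)(3.7882)}·(+0.052063)·e^{-i(1)(5.4456)} = -0.004503-0.051868i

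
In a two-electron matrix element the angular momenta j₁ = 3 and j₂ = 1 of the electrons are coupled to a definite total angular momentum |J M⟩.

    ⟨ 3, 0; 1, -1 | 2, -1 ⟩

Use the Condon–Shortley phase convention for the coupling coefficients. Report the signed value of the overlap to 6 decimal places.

+0.377964

triangle: 2!*4!*0!/7! = 48/5040
(j±m)!: 3!*3!*0!*2!*1!*3! = 432
prefactor² = (2J+1)*Δ*N² = 144/7
  k=0: +1/(0!*2!*3!*0!*1!*0!) = 1/12
Σ = 1/12  ⇒  CG² = 144/7*(1/12)² = 1/7
CG = +√(1/7) = +0.377964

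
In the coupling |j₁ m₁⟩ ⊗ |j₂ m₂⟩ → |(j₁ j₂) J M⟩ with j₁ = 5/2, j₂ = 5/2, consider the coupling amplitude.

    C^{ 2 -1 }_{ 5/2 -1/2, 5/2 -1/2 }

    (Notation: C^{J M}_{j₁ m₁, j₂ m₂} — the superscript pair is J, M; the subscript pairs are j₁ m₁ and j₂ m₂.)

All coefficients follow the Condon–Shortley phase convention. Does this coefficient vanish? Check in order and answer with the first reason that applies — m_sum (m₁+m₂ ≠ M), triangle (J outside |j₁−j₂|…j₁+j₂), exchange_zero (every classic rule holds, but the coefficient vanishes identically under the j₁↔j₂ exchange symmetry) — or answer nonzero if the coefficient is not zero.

exchange_zero

m-sum: m₁+m₂ = -1/2+(-1/2) = -1, M = -1  ✓
triangle: |j₁−j₂| = 0 ≤ J = 2 ≤ j₁+j₂ = 5  ✓
exchange: j₁=j₂ and m₁=m₂, and (−1)^(j₁+j₂−J) = (−1)^3 = −1 forces ⟨j₁m₁;j₂m₂|JM⟩ = −⟨j₂m₂;j₁m₁|JM⟩ = −⟨j₁m₁;j₂m₂|JM⟩ ⇒ the coefficient vanishes identically
Racah sum check: Σ_k collapses to 0 ⇒ CG = 0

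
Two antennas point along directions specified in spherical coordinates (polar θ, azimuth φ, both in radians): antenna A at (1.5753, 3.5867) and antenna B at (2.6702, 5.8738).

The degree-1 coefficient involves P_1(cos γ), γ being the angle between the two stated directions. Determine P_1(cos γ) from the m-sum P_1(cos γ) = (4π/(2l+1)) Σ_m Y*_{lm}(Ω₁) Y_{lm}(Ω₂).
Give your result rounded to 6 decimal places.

-0.294165

Expand P_1 via completeness: Σ_{m} conj(Y_{1,m}) at Ω₁ times Y_{1,m} at Ω₂ —
  term(m=-1) = -0.035592-0.040885i   from Y*(Ω₁)=-0.311828-0.148753i, Y(Ω₂)=+0.143933+0.062453i
  term(m=+0) = +0.000958+0.000000i   from Y*(Ω₁)=-0.002200-0.000000i, Y(Ω₂)=-0.435314+0.000000i
  term(m=+1) = -0.035592+0.040885i   from Y*(Ω₁)=+0.311828-0.148753i, Y(Ω₂)=-0.143933+0.062453i
Accumulated sum -0.070227+0.000000i; after 4π/(2l+1) scaling, -0.294165+0.000000i ⇒ P_1 = -0.294165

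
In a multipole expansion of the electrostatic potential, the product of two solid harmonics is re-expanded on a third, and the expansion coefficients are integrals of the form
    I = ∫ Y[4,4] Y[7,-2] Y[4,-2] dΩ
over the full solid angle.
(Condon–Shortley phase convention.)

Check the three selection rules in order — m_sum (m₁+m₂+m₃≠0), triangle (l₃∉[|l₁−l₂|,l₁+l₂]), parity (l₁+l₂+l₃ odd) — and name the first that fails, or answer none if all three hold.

m₁+m₂+m₃ = 4 − 2 − 2 = 0  ✓
triangle: |4−7|=3 ≤ l₃=4 ≤ 4+7=11  ✓
parity: l₁+l₂+l₃ = 15 is odd  ✗

parity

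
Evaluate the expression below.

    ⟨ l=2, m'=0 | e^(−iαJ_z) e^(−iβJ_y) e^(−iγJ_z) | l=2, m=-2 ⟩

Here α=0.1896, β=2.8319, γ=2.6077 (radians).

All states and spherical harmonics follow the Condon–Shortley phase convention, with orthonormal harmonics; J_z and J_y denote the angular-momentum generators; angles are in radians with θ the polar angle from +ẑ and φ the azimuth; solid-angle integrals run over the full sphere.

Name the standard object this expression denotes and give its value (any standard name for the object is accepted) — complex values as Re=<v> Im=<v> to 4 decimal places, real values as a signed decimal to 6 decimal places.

This is a Wigner D-matrix element — the rotation-matrix element ⟨l m'| R(α,β,γ) |l m⟩ in the angular-momentum basis.
D^2_{0,-2}(0.1896,2.8319,2.6077) = e^{-i·0·0.1896}·d^2_{0,-2}(2.8319)·e^{-i·-2·2.6077}. Compute d first:
With c≡cos(β/2)=0.154228 and s≡sin(β/2)=0.988035, N=[2·2·1·24]^{1/2}=9.797959
The bounds max(0,m−m')=0 and min(l+m,l−m')=0 give 1 term
  k=0: (−1)^2·9.7980/(4)·0.1542^2·0.9880^2 = +0.056879
d^2_{0,-2}(2.8319) = +0.056879
D = (+1.000000+0.000000i)·(+0.056879)·(+0.482066-0.876135i) = +0.027419-0.049833i

Wigner D-matrix element, Re=0.0274 Im=-0.0498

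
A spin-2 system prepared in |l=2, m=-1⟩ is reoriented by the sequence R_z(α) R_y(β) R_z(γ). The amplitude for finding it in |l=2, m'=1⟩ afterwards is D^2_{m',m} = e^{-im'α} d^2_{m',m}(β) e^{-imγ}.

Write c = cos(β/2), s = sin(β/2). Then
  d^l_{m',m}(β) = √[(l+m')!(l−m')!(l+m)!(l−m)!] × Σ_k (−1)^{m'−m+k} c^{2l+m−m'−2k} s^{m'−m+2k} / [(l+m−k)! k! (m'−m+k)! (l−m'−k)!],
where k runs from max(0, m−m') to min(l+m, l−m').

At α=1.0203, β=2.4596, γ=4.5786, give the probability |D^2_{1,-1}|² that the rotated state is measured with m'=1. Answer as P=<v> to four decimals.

P=0.2409

First d^2_{1,-1}(β=2.4596), then the phase factors e^{-i(1)α} and e^{-i(-1)γ}:
Half-angle: c=0.334426, s=0.942422. N=√(6·1·1·6)=6.000000
The bounds max(0,m−m')=0 and min(l+m,l−m')=1 give 2 terms
  k=0: (−1)^2·6.0000/(2)·0.3344^2·0.9424^2 = +0.297998
  k=1: (−1)^3·6.0000/(6)·0.3344^0·0.9424^4 = -0.788827
d^2_{1,-1}(2.4596) = +0.297998 -0.788827 = -0.490829
|D^2_{1,-1}|² = |d^2_{1,-1}(β)|² = (-0.490829)² = 0.240913 (the z-rotation phases have unit modulus)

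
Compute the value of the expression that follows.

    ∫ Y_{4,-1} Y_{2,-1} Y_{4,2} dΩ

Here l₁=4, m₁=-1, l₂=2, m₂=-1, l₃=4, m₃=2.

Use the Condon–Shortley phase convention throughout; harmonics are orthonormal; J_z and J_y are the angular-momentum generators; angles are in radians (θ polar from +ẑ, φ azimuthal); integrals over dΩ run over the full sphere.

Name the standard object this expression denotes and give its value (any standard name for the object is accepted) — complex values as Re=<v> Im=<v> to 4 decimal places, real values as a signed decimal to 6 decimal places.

Gaunt coefficient, +0.127700

This is a Gaunt coefficient — the integral of a triple product of spherical harmonics over the sphere.
Checks pass: Σm=0; 10 even; l₃=4∈[2,6].
(2·4+1)(2·2+1)(2·4+1) = 405
Δ: 2! 6! 2! / 11! → 1/13860
sum: t=0:+1/192 t=1:−1/36 t=2:+1/192 = -5/288
3j²(4 2 4; 0 0 0) = Δ·Π!·Σ² = 20/693  (sign -1)
sum: t=0:+1/240 t=1:−1/96 = -1/160
3j²(4 2 4; -1 -1 2) = Δ·Π!·Σ² = 27/1540  (sign -1)
combine: 4πI² = 405·20/693·27/1540 = 1215/5929
take √, sign +1: I = 0.12770047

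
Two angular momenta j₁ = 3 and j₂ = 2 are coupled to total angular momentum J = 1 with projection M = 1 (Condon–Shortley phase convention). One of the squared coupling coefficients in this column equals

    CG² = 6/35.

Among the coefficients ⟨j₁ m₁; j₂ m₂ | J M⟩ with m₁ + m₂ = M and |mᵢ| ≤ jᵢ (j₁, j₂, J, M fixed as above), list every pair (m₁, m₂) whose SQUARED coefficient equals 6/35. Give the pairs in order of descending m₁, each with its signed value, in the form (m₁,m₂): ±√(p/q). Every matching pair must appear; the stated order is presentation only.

(1,0): +√(6/35)

Admissible pairs with m₁+m₂ = M = 1: (-1,2), (0,1), (1,0), (2,-1), (3,-2)
  (m₁,m₂)=(3,-2): CG² = 3/7, CG = +√(3/7)
  (m₁,m₂)=(2,-1): CG² = 2/7, CG = −√(2/7)
  (m₁,m₂)=(1,0): CG² = 6/35, CG = +√(6/35)   ← matches the target
  (m₁,m₂)=(0,1): CG² = 3/35, CG = −√(3/35)
  (m₁,m₂)=(-1,2): CG² = 1/35, CG = +√(1/35)
Pairs with CG² = 6/35: (1,0): +√(6/35)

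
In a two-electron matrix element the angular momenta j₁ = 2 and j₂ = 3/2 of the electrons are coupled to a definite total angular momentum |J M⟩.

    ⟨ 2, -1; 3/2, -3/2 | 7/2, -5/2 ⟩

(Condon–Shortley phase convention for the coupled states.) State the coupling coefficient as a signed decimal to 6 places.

j₁+j₂−J=0  J+j₁−j₂=4  J−j₁+j₂=3  j₁+j₂+J+1=8
(j₁±m₁, j₂±m₂, J±M) = (1,3,0,3,1,6)
P² = 5184/7
sum k=0..0:
  [0] +1/36 = 1/36
S = 1/36
C² = P²·S² = 4/7 ; C = +0.755929

+0.755929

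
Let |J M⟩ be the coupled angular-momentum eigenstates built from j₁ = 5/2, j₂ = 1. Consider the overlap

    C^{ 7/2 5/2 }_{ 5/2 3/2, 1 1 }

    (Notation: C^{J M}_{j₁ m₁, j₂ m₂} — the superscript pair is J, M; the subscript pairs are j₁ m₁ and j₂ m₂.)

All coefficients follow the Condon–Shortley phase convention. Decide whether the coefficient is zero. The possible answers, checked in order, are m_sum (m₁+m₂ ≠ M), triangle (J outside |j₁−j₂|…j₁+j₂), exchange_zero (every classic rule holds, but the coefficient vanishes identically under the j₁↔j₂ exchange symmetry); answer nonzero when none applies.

m-sum: m₁+m₂ = 3/2+1 = 5/2, M = 5/2  ✓
triangle: |j₁−j₂| = 3/2 ≤ J = 7/2 ≤ j₁+j₂ = 7/2  ✓
exchange: j₁≠j₂ or m₁≠m₂ — the exchange symmetry imposes no constraint here
value check: CG = +√(5/7) = +0.845154 ≠ 0

nonzero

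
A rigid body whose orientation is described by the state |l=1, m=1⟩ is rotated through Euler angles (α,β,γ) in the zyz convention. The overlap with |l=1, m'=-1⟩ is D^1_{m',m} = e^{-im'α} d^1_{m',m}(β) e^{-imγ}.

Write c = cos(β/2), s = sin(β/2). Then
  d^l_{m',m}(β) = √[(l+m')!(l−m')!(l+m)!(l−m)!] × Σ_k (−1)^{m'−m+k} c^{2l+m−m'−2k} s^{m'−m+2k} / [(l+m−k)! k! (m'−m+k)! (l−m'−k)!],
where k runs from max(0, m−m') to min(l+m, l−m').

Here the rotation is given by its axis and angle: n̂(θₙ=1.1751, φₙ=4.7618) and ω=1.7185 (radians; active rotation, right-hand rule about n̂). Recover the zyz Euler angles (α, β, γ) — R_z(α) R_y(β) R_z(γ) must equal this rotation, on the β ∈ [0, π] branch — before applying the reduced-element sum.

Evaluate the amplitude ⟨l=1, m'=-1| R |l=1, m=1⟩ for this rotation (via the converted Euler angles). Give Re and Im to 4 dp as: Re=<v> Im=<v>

Axis–angle → zyz. n̂ = (sinθₙcosφₙ, sinθₙsinφₙ, cosθₙ) = (+0.045574, -0.921602, +0.385451), ω = 1.7185.
R = I cosω + sinω [n̂]ₓ + (1−cosω) n̂n̂ᵀ gives
  R = [-0.144785, -0.429437, -0.891416; +0.333071, +0.827180, -0.452589; +0.931719, -0.362433, +0.023270]
β = atan2(√(R₁₃²+R₂₃²), R₃₃) = 1.547524; α = atan2(R₂₃, R₁₃) mod 2π = 3.611397; γ = atan2(R₃₂, −R₃₁) mod 2π = 3.512575
First d^1_{-1,1}(β=1.5475), then the phase factors e^{-i(-1)α} and e^{-i(1)γ}:
With c≡cos(β/2)=0.715287 and s≡sin(β/2)=0.698831, N=[1·2·2·1]^{1/2}=2.000000
k: max(0,(1)−(-1))=2 … min(1+(1),1−(-1))=2
  k=2: (−1)^0·2.0000/(2)·0.7153^0·0.6988^2 = +0.488365
d^1_{-1,1}(1.5475) = +0.488365
Attach z-rotation phases: D = e^{-i(-1)(3.6114)}·(+0.488365)·e^{-i(1)(3.5126)} = +0.485982+0.048183i

Re=0.4860 Im=0.0482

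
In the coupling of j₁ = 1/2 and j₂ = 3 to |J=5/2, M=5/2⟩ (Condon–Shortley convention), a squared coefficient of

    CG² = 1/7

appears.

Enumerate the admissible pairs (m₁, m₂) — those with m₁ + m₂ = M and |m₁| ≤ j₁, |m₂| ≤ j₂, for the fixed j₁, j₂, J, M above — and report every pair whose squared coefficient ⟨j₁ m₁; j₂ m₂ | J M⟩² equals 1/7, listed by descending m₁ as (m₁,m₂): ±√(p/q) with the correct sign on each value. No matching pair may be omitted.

Admissible pairs with m₁+m₂ = M = 5/2: (-1/2,3), (1/2,2)
  (m₁,m₂)=(1/2,2): CG² = 1/7, CG = +√(1/7)   ← matches the target
  (m₁,m₂)=(-1/2,3): CG² = 6/7, CG = −√(6/7)
Pairs with CG² = 1/7: (1/2,2): +√(1/7)

(1/2,2): +√(1/7)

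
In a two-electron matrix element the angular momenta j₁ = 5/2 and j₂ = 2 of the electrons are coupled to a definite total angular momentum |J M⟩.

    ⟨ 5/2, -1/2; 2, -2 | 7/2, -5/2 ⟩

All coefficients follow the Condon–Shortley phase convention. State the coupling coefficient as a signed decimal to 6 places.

+√(32/63) = +0.712697

triangle: 1!·4!·3!/9! = 144/362880
(j±m)!: 2!·3!·0!·4!·1!·6! = 207360
prefactor² = (2J+1)·Δ·N² = 4608/7
  k=0: +1/(0!·1!·3!·0!·1!·3!) = 1/36
Σ = 1/36  ⇒  CG² = 4608/7·(1/36)² = 32/63
CG = +√(32/63) = +0.712697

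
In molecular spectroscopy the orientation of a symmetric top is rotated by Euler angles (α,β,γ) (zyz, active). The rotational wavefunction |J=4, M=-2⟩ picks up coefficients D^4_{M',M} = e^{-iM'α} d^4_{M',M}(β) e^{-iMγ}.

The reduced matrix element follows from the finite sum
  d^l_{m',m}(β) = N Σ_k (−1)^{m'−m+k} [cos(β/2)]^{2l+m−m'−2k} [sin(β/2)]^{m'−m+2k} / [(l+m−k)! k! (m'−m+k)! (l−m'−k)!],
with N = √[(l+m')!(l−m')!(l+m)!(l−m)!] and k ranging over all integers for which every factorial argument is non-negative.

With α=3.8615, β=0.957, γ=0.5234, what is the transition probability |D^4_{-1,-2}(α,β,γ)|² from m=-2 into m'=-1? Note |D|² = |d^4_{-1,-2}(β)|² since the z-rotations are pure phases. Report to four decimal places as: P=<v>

P=0.0078

D^4_{-1,-2}(3.8615,0.9570,0.5234) = e^{-i·-1·3.8615}·d^4_{-1,-2}(0.9570)·e^{-i·-2·0.5234}. Compute d first:
With c≡cos(β/2)=0.887687 and s≡sin(β/2)=0.460448, N=[6·120·2·720]^{1/2}=1018.233765
k∈{0,1,2} keeps every argument non-negative
  k=0: (−1)^1·1018.2338/(240)·0.8877^7·0.4604^1 = -0.848466
  k=1: (−1)^2·1018.2338/(48)·0.8877^5·0.4604^3 = +1.141423
  k=2: (−1)^3·1018.2338/(72)·0.8877^3·0.4604^5 = -0.204738
d^4_{-1,-2}(0.9570) = -0.848466 +1.141423 -0.204738 = +0.088219
|D^4_{-1,-2}|² = |d^4_{-1,-2}(β)|² = (+0.088219)² = 0.007783 (the z-rotation phases have unit modulus)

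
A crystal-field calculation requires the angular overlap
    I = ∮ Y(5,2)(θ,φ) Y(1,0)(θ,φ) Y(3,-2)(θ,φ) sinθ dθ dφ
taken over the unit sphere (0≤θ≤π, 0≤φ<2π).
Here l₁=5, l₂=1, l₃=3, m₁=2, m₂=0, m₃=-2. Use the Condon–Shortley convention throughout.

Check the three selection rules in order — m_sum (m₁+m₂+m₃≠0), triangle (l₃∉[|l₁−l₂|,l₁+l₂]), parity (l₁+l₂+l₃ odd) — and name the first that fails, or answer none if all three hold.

Σmᵢ = 0  ✓
l₃∈[|l₁−l₂|,l₁+l₂]=[4,6] required, l₃=3 fails  ✗
Σlᵢ = 9 ⇒ odd

triangle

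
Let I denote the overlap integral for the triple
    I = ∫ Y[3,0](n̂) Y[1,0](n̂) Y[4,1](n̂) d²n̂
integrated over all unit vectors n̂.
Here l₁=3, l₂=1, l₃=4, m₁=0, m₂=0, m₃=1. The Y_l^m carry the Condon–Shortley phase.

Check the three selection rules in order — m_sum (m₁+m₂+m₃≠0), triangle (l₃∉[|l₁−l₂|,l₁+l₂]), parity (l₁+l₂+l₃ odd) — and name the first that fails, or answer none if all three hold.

Σmᵢ = 1  ✗
l₃∈[|l₁−l₂|,l₁+l₂]=[2,4], have l₃=4
Σlᵢ = 8 ⇒ even

m_sum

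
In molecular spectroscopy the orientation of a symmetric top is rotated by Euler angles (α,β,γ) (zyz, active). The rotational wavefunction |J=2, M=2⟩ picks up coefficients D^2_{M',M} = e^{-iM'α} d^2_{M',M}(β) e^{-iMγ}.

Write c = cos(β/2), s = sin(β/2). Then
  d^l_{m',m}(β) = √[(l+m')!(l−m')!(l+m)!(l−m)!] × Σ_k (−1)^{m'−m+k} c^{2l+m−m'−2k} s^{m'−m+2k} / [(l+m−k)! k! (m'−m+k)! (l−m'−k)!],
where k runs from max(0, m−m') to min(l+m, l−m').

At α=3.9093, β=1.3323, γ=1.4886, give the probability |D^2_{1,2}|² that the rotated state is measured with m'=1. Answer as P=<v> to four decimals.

P=0.3607

D^2_{1,2}(3.9093,1.3323,1.4886) = e^{-i·1·3.9093}·d^2_{1,2}(1.3323)·e^{-i·2·1.4886}. Compute d first:
With c≡cos(β/2)=0.786207 and s≡sin(β/2)=0.617964, N=[6·1·24·1]^{1/2}=12.000000
k∈{1} keeps every argument non-negative
  k=1: (−1)^0·12.0000/(6)·0.7862^3·0.6180^1 = +0.600625
d^2_{1,2}(1.3323) = +0.600625
|D^2_{1,2}|² = |d^2_{1,2}(β)|² = (+0.600625)² = 0.360750 (the z-rotation phases have unit modulus)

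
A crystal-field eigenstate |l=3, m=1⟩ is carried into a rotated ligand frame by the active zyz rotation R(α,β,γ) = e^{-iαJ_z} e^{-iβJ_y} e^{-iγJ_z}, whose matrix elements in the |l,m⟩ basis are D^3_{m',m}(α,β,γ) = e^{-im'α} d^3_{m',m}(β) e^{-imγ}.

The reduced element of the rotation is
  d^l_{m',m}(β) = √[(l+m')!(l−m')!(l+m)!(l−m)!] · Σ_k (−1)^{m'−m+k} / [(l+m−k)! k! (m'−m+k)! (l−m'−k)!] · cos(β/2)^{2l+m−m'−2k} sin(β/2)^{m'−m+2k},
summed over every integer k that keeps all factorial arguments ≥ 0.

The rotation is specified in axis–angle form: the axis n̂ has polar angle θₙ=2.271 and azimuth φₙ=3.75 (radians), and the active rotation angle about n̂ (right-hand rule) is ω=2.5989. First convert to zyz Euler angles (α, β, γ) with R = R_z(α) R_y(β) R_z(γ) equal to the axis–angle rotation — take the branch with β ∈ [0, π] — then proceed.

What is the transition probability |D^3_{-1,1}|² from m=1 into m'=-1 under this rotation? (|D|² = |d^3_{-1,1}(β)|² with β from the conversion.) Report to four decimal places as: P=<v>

P=0.0561

Axis–angle → zyz. n̂ = (sinθₙcosφₙ, sinθₙsinφₙ, cosθₙ) = (-0.627491, -0.437079, -0.644373), ω = 2.5989.
R = I cosω + sinω [n̂]ₓ + (1−cosω) n̂n̂ᵀ gives
  R = [-0.125405, +0.841903, +0.524855; +0.176338, -0.501693, +0.846882; +0.976309, +0.198755, -0.085545]
β = atan2(√(R₁₃²+R₂₃²), R₃₃) = 1.656446; α = atan2(R₂₃, R₁₃) mod 2π = 1.015981; γ = atan2(R₃₂, −R₃₁) mod 2π = 2.940759
Split into d^3_{-1,1}(β=1.6564) × two z-phases.
c=cos(1.656446/2)=0.676186, s=sin(1.656446/2)=0.736731; N=√[2·24·24·2]=48.000000
The bounds max(0,m−m')=2 and min(l+m,l−m')=4 give 3 terms
  k=2: (−1)^0·48.0000/(8)·0.6762^4·0.7367^2 = +0.680822
  k=3: (−1)^1·48.0000/(6)·0.6762^2·0.7367^4 = -1.077601
  k=4: (−1)^2·48.0000/(48)·0.6762^0·0.7367^6 = +0.159902
d^3_{-1,1}(1.6564) = +0.680822 -1.077601 +0.159902 = -0.236877
|D^3_{-1,1}|² = |d^3_{-1,1}(β)|² = (-0.236877)² = 0.056111 (the z-rotation phases have unit modulus)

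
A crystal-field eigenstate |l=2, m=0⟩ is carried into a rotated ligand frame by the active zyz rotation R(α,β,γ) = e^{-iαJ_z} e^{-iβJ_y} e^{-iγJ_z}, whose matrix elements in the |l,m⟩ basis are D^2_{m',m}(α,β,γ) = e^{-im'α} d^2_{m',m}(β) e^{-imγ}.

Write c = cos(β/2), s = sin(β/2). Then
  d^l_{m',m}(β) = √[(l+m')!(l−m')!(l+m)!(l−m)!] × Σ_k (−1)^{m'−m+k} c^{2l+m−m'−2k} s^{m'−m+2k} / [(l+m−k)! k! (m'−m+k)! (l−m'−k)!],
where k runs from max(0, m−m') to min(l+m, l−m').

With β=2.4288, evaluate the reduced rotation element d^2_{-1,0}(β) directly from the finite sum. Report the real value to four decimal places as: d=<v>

d^2_{-1,0}(β=2.4288) via the finite sum:
c=cos(2.428800/2)=0.348899, s=sin(2.428800/2)=0.937160; N=√[1·6·2·2]=4.898979
The bounds max(0,m−m')=1 and min(l+m,l−m')=2 give 2 terms
  k=1: (−1)^0·4.8990/(2)·0.3489^3·0.9372^1 = +0.097497
  k=2: (−1)^1·4.8990/(2)·0.3489^1·0.9372^3 = -0.703424
d^2_{-1,0}(2.4288) = +0.097497 -0.703424 = -0.605927

d=-0.6059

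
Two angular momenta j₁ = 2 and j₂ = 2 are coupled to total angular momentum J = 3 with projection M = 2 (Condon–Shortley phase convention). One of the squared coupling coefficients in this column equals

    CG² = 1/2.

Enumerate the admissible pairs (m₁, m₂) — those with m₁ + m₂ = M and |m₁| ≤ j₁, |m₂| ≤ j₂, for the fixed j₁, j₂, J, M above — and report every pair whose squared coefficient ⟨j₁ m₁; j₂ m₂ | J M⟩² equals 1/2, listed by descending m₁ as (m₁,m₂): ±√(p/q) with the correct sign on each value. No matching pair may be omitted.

Admissible pairs with m₁+m₂ = M = 2: (0,2), (1,1), (2,0)
  (m₁,m₂)=(2,0): CG² = 1/2, CG = +√(1/2)   ← matches the target
  (m₁,m₂)=(1,1): CG² = 0/1, CG = 0
  (m₁,m₂)=(0,2): CG² = 1/2, CG = −√(1/2)   ← matches the target
Pairs with CG² = 1/2: (2,0): +√(1/2); (0,2): −√(1/2)

(2,0): +√(1/2); (0,2): −√(1/2)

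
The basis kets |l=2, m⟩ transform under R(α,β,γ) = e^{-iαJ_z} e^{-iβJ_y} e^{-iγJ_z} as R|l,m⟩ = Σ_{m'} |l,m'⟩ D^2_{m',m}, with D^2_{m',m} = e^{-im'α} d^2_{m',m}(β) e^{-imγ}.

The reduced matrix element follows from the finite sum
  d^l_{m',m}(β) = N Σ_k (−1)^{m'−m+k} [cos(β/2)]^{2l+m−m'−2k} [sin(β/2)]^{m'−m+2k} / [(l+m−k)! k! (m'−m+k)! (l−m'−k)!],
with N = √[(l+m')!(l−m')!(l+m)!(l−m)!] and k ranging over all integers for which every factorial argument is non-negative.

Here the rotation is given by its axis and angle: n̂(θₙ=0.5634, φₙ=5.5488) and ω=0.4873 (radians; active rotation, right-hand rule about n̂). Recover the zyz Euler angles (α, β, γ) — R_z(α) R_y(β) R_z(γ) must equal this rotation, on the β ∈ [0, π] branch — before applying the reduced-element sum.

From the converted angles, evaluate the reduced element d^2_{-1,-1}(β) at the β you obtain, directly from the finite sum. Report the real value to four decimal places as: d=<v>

d=0.9181

Axis–angle → zyz. n̂ = (sinθₙcosφₙ, sinθₙsinφₙ, cosθₙ) = (+0.396405, -0.357893, +0.845444), ω = 0.4873.
R = I cosω + sinω [n̂]ₓ + (1−cosω) n̂n̂ᵀ gives
  R = [+0.901891, -0.412386, -0.128570; +0.379359, +0.898510, -0.220833; +0.206590, +0.150393, +0.966800]
β = atan2(√(R₁₃²+R₂₃²), R₃₃) = 0.258400; α = atan2(R₂₃, R₁₃) mod 2π = 4.185157; γ = atan2(R₃₂, −R₃₁) mod 2π = 2.512335
d^2_{-1,-1}(β=0.2584) via the finite sum:
With c≡cos(β/2)=0.991665 and s≡sin(β/2)=0.128841, N=[1·6·1·6]^{1/2}=6.000000
Admissible k: 0..1 (factorial args all ≥0)
  k=0: (−1)^0·6.0000/(6)·0.9917^4·0.1288^0 = +0.967076
  k=1: (−1)^1·6.0000/(2)·0.9917^2·0.1288^2 = -0.048973
d^2_{-1,-1}(0.2584) = +0.967076 -0.048973 = +0.918102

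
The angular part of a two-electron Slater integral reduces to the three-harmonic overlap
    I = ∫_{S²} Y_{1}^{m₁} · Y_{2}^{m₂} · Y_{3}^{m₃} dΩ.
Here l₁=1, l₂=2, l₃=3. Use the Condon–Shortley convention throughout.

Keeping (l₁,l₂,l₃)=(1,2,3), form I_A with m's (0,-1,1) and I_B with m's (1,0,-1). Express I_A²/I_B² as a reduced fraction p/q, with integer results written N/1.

4/3

l's match ⇒ only the (l;m) 3-j factors differ between A and B.
A: triangle coeff Δ(1,2,3) = 1/105; Σ_t [0,0]: t=0:+1/6 = 1/6; (3j)²=8/105 [(1 2 3; 0 -1 1)], sign=+1
B: triangle coeff Δ(1,2,3) = 1/105; Σ_t [0,0]: t=0:+1/8 = 1/8; (3j)²=2/35 [(1 2 3; 1 0 -1)], sign=+1
I_A²/I_B² = (8/105)/(2/35) = 4/3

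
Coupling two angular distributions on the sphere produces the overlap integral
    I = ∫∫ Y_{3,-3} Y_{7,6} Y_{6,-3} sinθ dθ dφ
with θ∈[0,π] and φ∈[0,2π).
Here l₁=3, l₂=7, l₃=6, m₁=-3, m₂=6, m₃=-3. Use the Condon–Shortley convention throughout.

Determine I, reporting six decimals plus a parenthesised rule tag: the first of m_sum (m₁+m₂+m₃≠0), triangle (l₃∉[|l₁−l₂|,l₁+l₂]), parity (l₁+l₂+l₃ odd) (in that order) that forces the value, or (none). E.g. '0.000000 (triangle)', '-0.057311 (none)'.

-0.153803 (none)

m-sum 0 ✓  L=16 even ✓  4≤6≤10 ✓
Π(2lᵢ+1) = 7×15×13 = 1365
triangle coeff Δ(3,7,6) = 1/2042040
Σ_t [1,3]: t=1:−1/207360 t=2:+1/57600 t=3:−1/207360 = 1/129600
(3j)²=168/12155 [(3 7 6; 0 0 0)], sign=+1
Σ_t [4,4]: t=4:+1/17418240 = 1/17418240
(3j)²=15/952 [(3 7 6; -3 6 -3)], sign=-1
⇒ 4πI² = 945/3179
I = (-1)√(945/3179/(4π)) = -0.15380332
No selection rule forces the value: the integral is nonzero (none).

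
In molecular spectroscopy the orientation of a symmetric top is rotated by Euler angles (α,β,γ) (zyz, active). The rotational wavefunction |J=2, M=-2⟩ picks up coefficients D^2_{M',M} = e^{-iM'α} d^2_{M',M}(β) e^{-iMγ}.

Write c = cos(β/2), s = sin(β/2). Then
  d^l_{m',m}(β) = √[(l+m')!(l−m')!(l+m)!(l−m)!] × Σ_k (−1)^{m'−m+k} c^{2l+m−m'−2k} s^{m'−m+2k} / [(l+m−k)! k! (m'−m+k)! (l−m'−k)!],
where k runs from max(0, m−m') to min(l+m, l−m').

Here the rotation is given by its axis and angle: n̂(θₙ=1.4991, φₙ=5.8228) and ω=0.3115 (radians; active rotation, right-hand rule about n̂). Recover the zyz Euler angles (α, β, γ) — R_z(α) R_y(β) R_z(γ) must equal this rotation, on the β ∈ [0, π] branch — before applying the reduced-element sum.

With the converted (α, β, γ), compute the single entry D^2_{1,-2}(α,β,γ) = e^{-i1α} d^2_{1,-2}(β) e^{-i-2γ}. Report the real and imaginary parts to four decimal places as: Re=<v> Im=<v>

Axis–angle → zyz. n̂ = (sinθₙcosφₙ, sinθₙsinφₙ, cosθₙ) = (+0.893580, -0.443152, +0.071635), ω = 0.3115.
R = I cosω + sinω [n̂]ₓ + (1−cosω) n̂n̂ᵀ gives
  R = [+0.990302, -0.041012, -0.132740; +0.002898, +0.961326, -0.275398; +0.138901, +0.272343, +0.952122]
β = atan2(√(R₁₃²+R₂₃²), R₃₃) = 0.310693; α = atan2(R₂₃, R₁₃) mod 2π = 4.263251; γ = atan2(R₃₂, −R₃₁) mod 2π = 2.042429
D^2_{1,-2}(4.2633,0.3107,2.0424) = e^{-i·1·4.2633}·d^2_{1,-2}(0.3107)·e^{-i·-2·2.0424}. Compute d first:
c=cos(0.310693/2)=0.987958, s=sin(0.310693/2)=0.154723; N=√[6·1·1·24]=12.000000
The bounds max(0,m−m')=0 and min(l+m,l−m')=0 give 1 term
  k=0: (−1)^3·12.0000/(6)·0.9880^1·0.1547^3 = -0.007319
d^2_{1,-2}(0.3107) = -0.007319
Attach z-rotation phases: D = e^{-i(1)(4.2633)}·(-0.007319)·e^{-i(-2)(2.0424)} = -0.007202+0.001299i

Re=-0.0072 Im=0.0013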